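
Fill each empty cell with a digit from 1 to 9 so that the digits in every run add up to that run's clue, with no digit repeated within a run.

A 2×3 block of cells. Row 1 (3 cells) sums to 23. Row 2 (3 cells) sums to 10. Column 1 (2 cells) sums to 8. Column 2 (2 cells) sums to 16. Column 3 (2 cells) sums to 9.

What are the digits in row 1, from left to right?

6 9 8

23 in 3 cells must be {6,8,9}; 16 in 2 cells must be {7,9}.
The 23 across and the 8 down share only 6, so (1,1) = 6.
Given what's placed, (1,2) must be 9 to fit the 23 across and 16 down.
(1,3) = 23 − 15 = 8 completes the 23 across.
(2,1) = 8 − 6 = 2 completes the 8 down.
(2,2) = 16 − 9 = 7 completes the 16 down.
(2,3) = 10 − 9 = 1 completes the 10 across.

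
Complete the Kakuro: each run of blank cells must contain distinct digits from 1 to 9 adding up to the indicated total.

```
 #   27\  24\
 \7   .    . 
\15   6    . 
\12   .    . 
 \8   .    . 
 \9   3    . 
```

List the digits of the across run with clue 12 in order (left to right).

R2C2 = 15 − 6 = 9 completes the 15 across.
R5C2 = 9 − 3 = 6 completes the 9 across.
Nothing is forced directly, so branch on R3C2, whose candidates are 3 or 4 or 5. If R3C2 = 4: that forces R3C1 = 8, R4C1 = 1, after which R4C2 would have to be in {7} for the 8 across but in {2,3} for the 24 down — contradiction. If R3C2 = 5: that forces R3C1 = 7, R4C1 = 2, after which R4C2 would have to be in {6} for the 8 across but in {1,3} for the 24 down — contradiction. So R3C2 = 3.
R3C1 = 12 − 3 = 9 completes the 12 across.
Nothing is forced directly, so branch on R4C2, whose candidates are 1 or 2 or 5. If R4C2 = 2: that forces R1C2 = 4, after which R4C1 would have to be in {6} for the 8 across but in {1,2,4,5,7,8} for the 27 down — contradiction. If R4C2 = 5: that forces R1C2 = 1, after which R4C1 would have to be in {3} for the 8 across but in {1,2,4,5,7,8} for the 27 down — contradiction. So R4C2 = 1.
R1C2 = 24 − 19 = 5 completes the 24 down.
R4C1 = 8 − 1 = 7 completes the 8 across.
R1C1 = 7 − 5 = 2 completes the 7 across.

9 3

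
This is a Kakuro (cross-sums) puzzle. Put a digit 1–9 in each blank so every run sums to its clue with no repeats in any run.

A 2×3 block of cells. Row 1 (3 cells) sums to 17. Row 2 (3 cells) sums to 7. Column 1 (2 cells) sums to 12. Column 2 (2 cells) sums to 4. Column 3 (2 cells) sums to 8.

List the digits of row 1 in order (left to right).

8 3 6

7 in 3 cells must be {1,2,4}; 4 in 2 cells must be {1,3}.
The 7 across and the 12 down share only 4, so (2,1) = 4.
Given what's placed, (2,2) must be 1 to fit the 7 across and 4 down.
(2,3) = 7 − 5 = 2 completes the 7 across.
(1,1) = 12 − 4 = 8 completes the 12 down.
(1,2) = 4 − 1 = 3 completes the 4 down.
(1,3) = 17 − 11 = 6 completes the 17 across.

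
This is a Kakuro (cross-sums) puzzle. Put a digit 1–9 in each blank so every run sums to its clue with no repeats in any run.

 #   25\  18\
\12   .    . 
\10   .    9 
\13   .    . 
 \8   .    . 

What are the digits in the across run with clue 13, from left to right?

R2C1 = 10 − 9 = 1 completes the 10 across.
R4C1 = 7: the only remaining digit allowed by both the 8 across and the 25 down.
R4C2 = 8 − 7 = 1 completes the 8 across.
Nothing is forced directly, so branch on R1C1, whose candidates are 8 or 9. If R1C1 = 8: then R1C2 would have to be in {4} for the 12 across but in {2,3,5,6} for the 18 down — contradiction. So R1C1 = 9.
R1C2 = 12 − 9 = 3 completes the 12 across.
R3C1 = 25 − 17 = 8 completes the 25 down.
R3C2 = 13 − 8 = 5 completes the 13 across.

8 5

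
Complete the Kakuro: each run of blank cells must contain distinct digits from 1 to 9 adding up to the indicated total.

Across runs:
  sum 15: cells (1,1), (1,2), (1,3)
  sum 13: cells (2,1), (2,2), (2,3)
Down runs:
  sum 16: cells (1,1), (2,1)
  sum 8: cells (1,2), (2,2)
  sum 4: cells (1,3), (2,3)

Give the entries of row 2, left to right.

16 in 2 cells must be {7,9}; 4 in 2 cells must be {1,3}.
Nothing is forced directly, so branch on (1,1), whose candidates are 7 or 9. If (1,1) = 9: that forces (1,3) = 1, (2,1) = 7, after which (2,3) would have to be in {1,2,4,5} for the 13 across but in {3} for the 4 down — contradiction. So (1,1) = 7.
Given what's placed, (1,3) must be 3 to fit the 15 across and 4 down.
(2,1) = 16 − 7 = 9 completes the 16 down.
(2,3) = 4 − 3 = 1 completes the 4 down.
(1,2) = 15 − 10 = 5 completes the 15 across.
(2,2) = 13 − 10 = 3 completes the 13 across.

9, 3, 1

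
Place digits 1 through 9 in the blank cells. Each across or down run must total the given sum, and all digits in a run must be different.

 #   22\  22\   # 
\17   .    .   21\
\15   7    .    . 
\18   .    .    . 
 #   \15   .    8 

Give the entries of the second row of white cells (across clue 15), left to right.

17 in 2 cells must be {8,9}.
Given what's placed, R1C1 must be 9 to fit the 17 across and 22 down.
R1C2 = 17 − 9 = 8 completes the 17 across.
Given what's placed, R2C3 must be 6 to fit the 15 across and 21 down.
R3C1 = 22 − 16 = 6 completes the 22 down.
R3C3 = 21 − 14 = 7 completes the 21 down.
R4C2 = 15 − 8 = 7 completes the 15 across.
R2C2 = 15 − 13 = 2 completes the 15 across.

7 2 6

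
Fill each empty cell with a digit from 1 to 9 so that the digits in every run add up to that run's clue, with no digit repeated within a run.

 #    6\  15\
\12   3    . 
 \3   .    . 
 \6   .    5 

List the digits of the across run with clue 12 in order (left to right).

3, 9

3 in 2 cells must be {1,2}; 6 in 3 cells must be {1,2,3}.
R1C2 = 12 − 3 = 9 completes the 12 across.
R2C2 = 15 − 14 = 1 completes the 15 down.
R3C1 = 6 − 5 = 1 completes the 6 across.
R2C1 = 3 − 1 = 2 completes the 3 across.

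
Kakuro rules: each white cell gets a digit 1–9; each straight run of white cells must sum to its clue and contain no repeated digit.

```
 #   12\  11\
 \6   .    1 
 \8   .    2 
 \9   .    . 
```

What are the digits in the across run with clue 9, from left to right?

1 8

R1C1 = 6 − 1 = 5 completes the 6 across.
R2C1 = 8 − 2 = 6 completes the 8 across.
R3C1 = 12 − 11 = 1 completes the 12 down.
R3C2 = 9 − 1 = 8 completes the 9 across.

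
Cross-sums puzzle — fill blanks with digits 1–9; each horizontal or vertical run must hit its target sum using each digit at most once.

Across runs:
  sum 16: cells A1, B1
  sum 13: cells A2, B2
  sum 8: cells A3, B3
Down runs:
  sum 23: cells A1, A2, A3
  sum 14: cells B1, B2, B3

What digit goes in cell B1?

16 in 2 cells must be {7,9}; 23 in 3 cells must be {6,8,9}.
The 16 across and the 23 down share only 9, so A1 = 9.
B1 = 16 − 9 = 7 completes the 16 across.
Given what's placed, A3 must be 6 to fit the 8 across and 23 down.
B3 = 8 − 6 = 2 completes the 8 across.
A2 = 23 − 15 = 8 completes the 23 down.
B2 = 13 − 8 = 5 completes the 13 across.

7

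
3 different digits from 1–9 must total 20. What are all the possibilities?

{3,8,9}; {4,7,9}; {5,6,9}; {5,7,8}

3 distinct digits from 1–9 sum between 6 and 24.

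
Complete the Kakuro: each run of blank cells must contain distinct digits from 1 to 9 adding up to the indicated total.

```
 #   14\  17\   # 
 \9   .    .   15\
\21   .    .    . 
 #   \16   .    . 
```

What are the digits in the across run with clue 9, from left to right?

16 in 2 cells must be {7,9}.
Nothing is forced directly, so branch on R3C2, whose candidates are 7 or 9. If R3C2 = 7: that forces R3C3 = 9, R2C3 = 6, R2C1 = 8, after which R2C2 would have to be in {7} for the 21 across but in {1,2,4,6,8,9} for the 17 down — contradiction. So R3C2 = 9.
R3C3 = 16 − 9 = 7 completes the 16 across.
R2C3 = 15 − 7 = 8 completes the 15 down.
No cell is forced outright now. R2C1 can only be 6 or 9 (the digits allowed by both its 21 across and its 14 down). If R2C1 = 9: that forces R1C1 = 5, after which R1C2 would have to be in {4} for the 9 across but in {1,2,3,5,6,7} for the 17 down — contradiction. So R2C1 = 6.
R1C1 = 14 − 6 = 8 completes the 14 down.
R1C2 = 9 − 8 = 1 completes the 9 across.
R2C2 = 21 − 14 = 7 completes the 21 across.

8, 1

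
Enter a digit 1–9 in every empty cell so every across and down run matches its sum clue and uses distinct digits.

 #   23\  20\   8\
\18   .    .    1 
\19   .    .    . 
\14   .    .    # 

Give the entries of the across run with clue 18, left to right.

8, 9, 1

23 in 3 cells must be {6,8,9}.
R2C3 = 8 − 1 = 7 completes the 8 down.
Nothing is forced directly, so branch on R1C1, whose candidates are 8 or 9. If R1C1 = 9: that forces R1C2 = 8, R2C1 = 8, after which R2C2 would have to be in {4} for the 19 across but in {3,5,7,9} for the 20 down — contradiction. So R1C1 = 8.
R1C2 = 18 − 9 = 9 completes the 18 across.
R2C1 = 9: the only remaining digit allowed by both the 19 across and the 23 down.
R2C2 = 19 − 16 = 3 completes the 19 across.
R3C1 = 23 − 17 = 6 completes the 23 down.
R3C2 = 14 − 6 = 8 completes the 14 across.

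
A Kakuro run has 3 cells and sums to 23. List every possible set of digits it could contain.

{6,8,9}

3 distinct digits from 1–9 sum between 6 and 24.
Only one set works: {6,8,9}.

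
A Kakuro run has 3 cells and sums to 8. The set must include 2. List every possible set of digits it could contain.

3 distinct digits from 1–9 sum between 6 and 24.
Keeping only sets containing 2.
Only one set works: {1,2,5}.

{1,2,5}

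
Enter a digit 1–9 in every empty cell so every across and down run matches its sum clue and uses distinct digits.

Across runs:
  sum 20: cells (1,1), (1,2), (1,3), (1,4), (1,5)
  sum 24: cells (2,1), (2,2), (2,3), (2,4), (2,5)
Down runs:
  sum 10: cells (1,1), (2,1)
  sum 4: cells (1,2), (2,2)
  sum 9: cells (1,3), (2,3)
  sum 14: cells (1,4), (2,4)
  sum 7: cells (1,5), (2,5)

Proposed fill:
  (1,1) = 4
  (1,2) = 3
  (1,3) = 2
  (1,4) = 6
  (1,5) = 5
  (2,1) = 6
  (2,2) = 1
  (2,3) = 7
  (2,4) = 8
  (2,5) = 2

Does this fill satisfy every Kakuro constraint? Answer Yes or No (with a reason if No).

Across: 4+3+2+6+5=20; 6+1+7+8+2=24. Down: 4+6=10; 3+1=4; 2+7=9; 6+8=14; 5+2=7. No digit repeats within any run.

Yes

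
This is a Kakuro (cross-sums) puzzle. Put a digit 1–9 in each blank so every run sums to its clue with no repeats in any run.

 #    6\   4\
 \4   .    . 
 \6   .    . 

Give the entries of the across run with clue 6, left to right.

5 1

4 in 2 cells must be {1,3}.
The 4 across and the 6 down share only 1, so R1C1 = 1.
R1C2 = 4 − 1 = 3 completes the 4 across.
R2C1 = 6 − 1 = 5 completes the 6 down.
R2C2 = 6 − 5 = 1 completes the 6 across.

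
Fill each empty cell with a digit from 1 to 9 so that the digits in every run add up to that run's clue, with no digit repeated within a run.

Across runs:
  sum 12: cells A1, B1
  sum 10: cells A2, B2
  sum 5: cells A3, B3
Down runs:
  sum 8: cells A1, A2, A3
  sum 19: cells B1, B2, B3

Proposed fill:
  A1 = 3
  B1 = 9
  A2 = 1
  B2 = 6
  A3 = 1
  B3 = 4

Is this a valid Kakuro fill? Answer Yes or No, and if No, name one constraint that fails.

No — the across run A2–B2 sums to 7, not 10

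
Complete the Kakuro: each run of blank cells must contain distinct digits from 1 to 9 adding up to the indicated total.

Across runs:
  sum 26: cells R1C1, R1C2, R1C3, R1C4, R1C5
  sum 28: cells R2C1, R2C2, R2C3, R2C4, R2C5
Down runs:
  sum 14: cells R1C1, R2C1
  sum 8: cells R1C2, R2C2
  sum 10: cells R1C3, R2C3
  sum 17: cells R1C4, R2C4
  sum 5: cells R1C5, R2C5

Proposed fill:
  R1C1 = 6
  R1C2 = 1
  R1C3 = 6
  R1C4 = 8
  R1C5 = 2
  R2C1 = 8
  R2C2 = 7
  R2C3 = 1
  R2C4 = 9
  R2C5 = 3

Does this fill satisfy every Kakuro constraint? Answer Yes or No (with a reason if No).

No — the down run R1C3–R2C3 sums to 7, not 10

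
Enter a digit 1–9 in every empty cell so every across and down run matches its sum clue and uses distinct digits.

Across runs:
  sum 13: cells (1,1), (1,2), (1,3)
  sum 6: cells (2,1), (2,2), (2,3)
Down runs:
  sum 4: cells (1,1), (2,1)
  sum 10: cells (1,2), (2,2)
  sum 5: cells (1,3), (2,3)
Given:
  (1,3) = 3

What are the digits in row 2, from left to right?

3, 1, 2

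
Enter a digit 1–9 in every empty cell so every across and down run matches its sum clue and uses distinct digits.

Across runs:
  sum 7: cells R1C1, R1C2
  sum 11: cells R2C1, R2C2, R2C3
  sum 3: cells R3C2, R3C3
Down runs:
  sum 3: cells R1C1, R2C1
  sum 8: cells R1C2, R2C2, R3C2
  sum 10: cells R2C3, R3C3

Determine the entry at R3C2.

1

3 in 2 cells must be {1,2}.
Nothing is forced directly, so branch on R1C1, whose candidates are 1 or 2. If R1C1 = 1: then R1C2 would have to be in {6} for the 7 across but in {1,2,3,4,5} for the 8 down — contradiction. So R1C1 = 2.
R1C2 = 7 − 2 = 5 completes the 7 across.
R2C1 = 3 − 2 = 1 completes the 3 down.
R2C2 = 2: the only remaining digit allowed by both the 11 across and the 8 down.
R2C3 = 11 − 3 = 8 completes the 11 across.
R3C2 = 8 − 7 = 1 completes the 8 down.
R3C3 = 3 − 1 = 2 completes the 3 across.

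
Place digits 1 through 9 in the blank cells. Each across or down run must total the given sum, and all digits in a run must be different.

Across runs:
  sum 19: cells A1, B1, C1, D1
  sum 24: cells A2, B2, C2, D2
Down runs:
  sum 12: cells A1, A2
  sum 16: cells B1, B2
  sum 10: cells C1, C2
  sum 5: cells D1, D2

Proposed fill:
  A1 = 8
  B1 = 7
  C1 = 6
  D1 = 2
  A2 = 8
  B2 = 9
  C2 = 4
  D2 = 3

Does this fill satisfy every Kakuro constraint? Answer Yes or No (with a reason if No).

No — the down run A1–A2 sums to 16, not 12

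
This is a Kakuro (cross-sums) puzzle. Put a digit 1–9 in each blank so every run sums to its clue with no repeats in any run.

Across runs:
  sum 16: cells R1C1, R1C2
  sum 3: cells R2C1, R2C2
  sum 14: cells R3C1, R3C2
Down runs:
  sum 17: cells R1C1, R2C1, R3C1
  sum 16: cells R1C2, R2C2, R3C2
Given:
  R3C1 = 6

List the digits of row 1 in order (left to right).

9 7

16 in 2 cells must be {7,9}; 3 in 2 cells must be {1,2}.
R2C1 = 2: the only remaining digit allowed by both the 3 across and the 17 down.
R2C2 = 3 − 2 = 1 completes the 3 across.
R3C2 = 14 − 6 = 8 completes the 14 across.
R1C1 = 17 − 8 = 9 completes the 17 down.
R1C2 = 16 − 9 = 7 completes the 16 across.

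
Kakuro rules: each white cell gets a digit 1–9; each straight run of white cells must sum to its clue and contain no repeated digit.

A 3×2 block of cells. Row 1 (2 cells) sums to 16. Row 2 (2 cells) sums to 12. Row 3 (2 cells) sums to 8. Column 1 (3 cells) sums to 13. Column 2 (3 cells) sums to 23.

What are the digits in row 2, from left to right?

16 in 2 cells must be {7,9}; 23 in 3 cells must be {6,8,9}.
The 16 across and the 23 down share only 9, so (1,2) = 9.
Given what's placed, (2,2) must be 8 to fit the 12 across and 23 down.
(3,2) = 23 − 17 = 6 completes the 23 down.
(1,1) = 16 − 9 = 7 completes the 16 across.
(2,1) = 12 − 8 = 4 completes the 12 across.
(3,1) = 8 − 6 = 2 completes the 8 across.

4 8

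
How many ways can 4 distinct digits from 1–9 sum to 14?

4 distinct digits from 1–9 sum between 10 and 30.
Enumerating: {1,2,3,8}, {1,2,4,7}, {1,2,5,6}, {1,3,4,6}, {2,3,4,5}.

5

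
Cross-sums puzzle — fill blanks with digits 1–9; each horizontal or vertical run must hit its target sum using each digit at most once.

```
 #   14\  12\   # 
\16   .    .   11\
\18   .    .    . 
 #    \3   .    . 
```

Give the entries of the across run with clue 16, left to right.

9, 7

16 in 2 cells must be {7,9}; 3 in 2 cells must be {1,2}.
The 16 across and the 14 down share only 9, so R1C1 = 9.
R1C2 = 16 − 9 = 7 completes the 16 across.
R2C1 = 14 − 9 = 5 completes the 14 down.
R2C2 = 4: the only remaining digit allowed by both the 18 across and the 12 down.
R2C3 = 18 − 9 = 9 completes the 18 across.
R3C2 = 12 − 11 = 1 completes the 12 down.
R3C3 = 3 − 1 = 2 completes the 3 across.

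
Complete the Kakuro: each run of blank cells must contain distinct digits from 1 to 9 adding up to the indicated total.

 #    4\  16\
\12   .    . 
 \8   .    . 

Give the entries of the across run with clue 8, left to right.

4 in 2 cells must be {1,3}; 16 in 2 cells must be {7,9}.
The 12 across and the 4 down share only 3, so R1C1 = 3.
R1C2 = 12 − 3 = 9 completes the 12 across.
R2C1 = 4 − 3 = 1 completes the 4 down.
R2C2 = 8 − 1 = 7 completes the 8 across.

1 7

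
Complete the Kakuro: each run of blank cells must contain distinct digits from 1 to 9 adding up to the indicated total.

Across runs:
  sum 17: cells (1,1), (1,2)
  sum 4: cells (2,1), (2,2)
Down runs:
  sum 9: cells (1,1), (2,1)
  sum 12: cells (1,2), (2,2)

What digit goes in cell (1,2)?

17 in 2 cells must be {8,9}; 4 in 2 cells must be {1,3}.
The 17 across and the 9 down share only 8, so (1,1) = 8.
(1,2) = 17 − 8 = 9 completes the 17 across.
(2,1) = 9 − 8 = 1 completes the 9 down.
(2,2) = 4 − 1 = 3 completes the 4 across.

9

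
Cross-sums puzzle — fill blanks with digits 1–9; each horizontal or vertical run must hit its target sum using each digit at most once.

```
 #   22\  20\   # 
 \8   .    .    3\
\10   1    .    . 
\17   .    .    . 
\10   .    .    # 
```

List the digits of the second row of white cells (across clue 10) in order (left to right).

1 7 2

3 in 2 cells must be {1,2}.
R2C3 = 2: the only remaining digit allowed by both the 10 across and the 3 down.
R3C3 = 3 − 2 = 1 completes the 3 down.
R2C2 = 10 − 3 = 7 completes the 10 across.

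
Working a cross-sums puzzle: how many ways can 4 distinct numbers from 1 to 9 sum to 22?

11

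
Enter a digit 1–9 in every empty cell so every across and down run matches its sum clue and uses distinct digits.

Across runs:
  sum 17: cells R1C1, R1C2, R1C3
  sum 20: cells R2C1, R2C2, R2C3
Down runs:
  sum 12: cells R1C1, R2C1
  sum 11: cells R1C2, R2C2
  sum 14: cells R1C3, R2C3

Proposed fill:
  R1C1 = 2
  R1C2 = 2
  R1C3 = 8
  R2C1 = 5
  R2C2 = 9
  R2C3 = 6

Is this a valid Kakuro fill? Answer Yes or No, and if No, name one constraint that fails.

No — the across run R1C1–R1C3 sums to 12, not 17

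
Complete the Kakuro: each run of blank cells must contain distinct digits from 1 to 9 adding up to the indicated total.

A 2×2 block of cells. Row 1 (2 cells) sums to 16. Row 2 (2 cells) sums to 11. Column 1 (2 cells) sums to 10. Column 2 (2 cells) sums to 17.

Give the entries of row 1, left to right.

7, 9

16 in 2 cells must be {7,9}; 17 in 2 cells must be {8,9}.
The 16 across and the 17 down share only 9, so (1,2) = 9.
(2,2) = 17 − 9 = 8 completes the 17 down.
(1,1) = 16 − 9 = 7 completes the 16 across.
(2,1) = 11 − 8 = 3 completes the 11 across.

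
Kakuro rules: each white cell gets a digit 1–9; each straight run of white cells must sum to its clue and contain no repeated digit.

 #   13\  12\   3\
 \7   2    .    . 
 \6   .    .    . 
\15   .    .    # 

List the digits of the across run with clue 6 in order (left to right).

3 1 2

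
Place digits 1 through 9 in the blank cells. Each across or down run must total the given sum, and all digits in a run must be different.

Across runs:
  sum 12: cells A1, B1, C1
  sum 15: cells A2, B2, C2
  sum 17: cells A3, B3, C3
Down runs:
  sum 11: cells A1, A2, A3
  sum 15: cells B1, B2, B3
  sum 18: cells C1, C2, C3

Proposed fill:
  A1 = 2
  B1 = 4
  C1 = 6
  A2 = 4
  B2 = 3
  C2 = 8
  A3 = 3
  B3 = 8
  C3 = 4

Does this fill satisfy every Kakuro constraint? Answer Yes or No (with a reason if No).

No — the across run A3–C3 sums to 15, not 17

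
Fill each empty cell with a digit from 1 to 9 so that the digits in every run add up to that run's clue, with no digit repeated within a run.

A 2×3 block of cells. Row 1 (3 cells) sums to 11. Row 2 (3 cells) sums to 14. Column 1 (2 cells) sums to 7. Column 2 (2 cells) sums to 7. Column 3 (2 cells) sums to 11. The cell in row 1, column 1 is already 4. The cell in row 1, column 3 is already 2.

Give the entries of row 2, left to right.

3 2 9

(1,2) = 11 − 6 = 5 completes the 11 across.
(2,1) = 7 − 4 = 3 completes the 7 down.
(2,2) = 7 − 5 = 2 completes the 7 down.
(2,3) = 14 − 5 = 9 completes the 14 across.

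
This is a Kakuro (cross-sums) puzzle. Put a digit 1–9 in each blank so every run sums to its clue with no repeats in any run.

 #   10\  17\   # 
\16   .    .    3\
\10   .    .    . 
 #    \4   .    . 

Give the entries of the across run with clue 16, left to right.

7 9

16 in 2 cells must be {7,9}; 4 in 2 cells must be {1,3}; 3 in 2 cells must be {1,2}.
The 4 across and the 3 down share only 1, so R3C3 = 1.
R2C3 = 3 − 1 = 2 completes the 3 down.
R3C2 = 4 − 1 = 3 completes the 4 across.
R1C2 = 9: the only remaining digit allowed by both the 16 across and the 17 down.
R2C2 = 17 − 12 = 5 completes the 17 down.
R1C1 = 16 − 9 = 7 completes the 16 across.
R2C1 = 10 − 7 = 3 completes the 10 across.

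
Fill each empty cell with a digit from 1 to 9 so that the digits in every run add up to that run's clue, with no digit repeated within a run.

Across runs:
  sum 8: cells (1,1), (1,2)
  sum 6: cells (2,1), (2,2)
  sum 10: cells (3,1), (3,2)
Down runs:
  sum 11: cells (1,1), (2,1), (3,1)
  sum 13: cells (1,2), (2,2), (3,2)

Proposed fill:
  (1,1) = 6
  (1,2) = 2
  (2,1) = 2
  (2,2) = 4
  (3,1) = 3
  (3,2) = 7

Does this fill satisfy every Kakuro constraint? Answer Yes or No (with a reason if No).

Across: 6+2=8; 2+4=6; 3+7=10. Down: 6+2+3=11; 2+4+7=13. No digit repeats within any run.

Yes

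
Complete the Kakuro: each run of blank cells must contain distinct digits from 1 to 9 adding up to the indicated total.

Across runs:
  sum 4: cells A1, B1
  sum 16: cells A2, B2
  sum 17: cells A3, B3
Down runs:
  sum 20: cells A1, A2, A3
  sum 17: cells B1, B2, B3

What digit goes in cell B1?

4 in 2 cells must be {1,3}; 16 in 2 cells must be {7,9}; 17 in 2 cells must be {8,9}.
The 4 across and the 20 down share only 3, so A1 = 3.
B1 = 4 − 3 = 1 completes the 4 across.
Given what's placed, A2 must be 9 to fit the 16 across and 20 down.
B2 = 16 − 9 = 7 completes the 16 across.
A3 = 20 − 12 = 8 completes the 20 down.
B3 = 17 − 8 = 9 completes the 17 across.

1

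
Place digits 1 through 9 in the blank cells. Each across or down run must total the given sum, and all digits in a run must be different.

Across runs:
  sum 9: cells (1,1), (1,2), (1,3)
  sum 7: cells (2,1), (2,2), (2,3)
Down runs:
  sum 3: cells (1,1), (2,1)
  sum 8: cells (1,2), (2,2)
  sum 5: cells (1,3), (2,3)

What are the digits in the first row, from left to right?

2, 6, 1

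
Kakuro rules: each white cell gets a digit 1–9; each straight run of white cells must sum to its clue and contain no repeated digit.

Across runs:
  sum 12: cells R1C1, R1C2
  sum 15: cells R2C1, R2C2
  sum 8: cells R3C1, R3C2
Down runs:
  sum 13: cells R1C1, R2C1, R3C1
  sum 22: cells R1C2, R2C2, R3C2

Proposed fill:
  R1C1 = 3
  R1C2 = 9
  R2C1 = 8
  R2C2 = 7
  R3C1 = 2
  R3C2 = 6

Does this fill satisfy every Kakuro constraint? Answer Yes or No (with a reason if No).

Yes

Across: 3+9=12; 8+7=15; 2+6=8. Down: 3+8+2=13; 9+7+6=22. No digit repeats within any run.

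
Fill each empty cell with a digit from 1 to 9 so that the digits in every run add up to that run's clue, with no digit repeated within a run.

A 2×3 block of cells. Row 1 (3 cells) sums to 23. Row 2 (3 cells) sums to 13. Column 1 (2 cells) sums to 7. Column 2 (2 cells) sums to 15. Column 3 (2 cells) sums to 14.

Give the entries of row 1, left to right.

23 in 3 cells must be {6,8,9}.
The 23 across and the 7 down share only 6, so (1,1) = 6.
(2,1) = 7 − 6 = 1 completes the 7 down.
Nothing is forced directly, so branch on (1,2), whose candidates are 8 or 9. If (1,2) = 9: that forces (1,3) = 8, after which (2,2) would have to be in {3,4,5,7,8,9} for the 13 across but in {6} for the 15 down — contradiction. So (1,2) = 8.
(1,3) = 23 − 14 = 9 completes the 23 across.
(2,2) = 15 − 8 = 7 completes the 15 down.
(2,3) = 13 − 8 = 5 completes the 13 across.

6, 8, 9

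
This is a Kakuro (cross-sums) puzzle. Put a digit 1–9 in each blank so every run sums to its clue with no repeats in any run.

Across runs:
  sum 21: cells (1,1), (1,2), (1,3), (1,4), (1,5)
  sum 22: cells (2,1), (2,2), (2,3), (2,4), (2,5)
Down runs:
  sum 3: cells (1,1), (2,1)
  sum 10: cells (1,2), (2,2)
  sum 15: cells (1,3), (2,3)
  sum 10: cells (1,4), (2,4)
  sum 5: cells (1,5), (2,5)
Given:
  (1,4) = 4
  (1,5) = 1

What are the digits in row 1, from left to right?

2, 8, 6, 4, 1

3 in 2 cells must be {1,2}.
Given what's placed, (1,1) must be 2 to fit the 21 across and 3 down.
(2,1) = 3 − 2 = 1 completes the 3 down.
(2,4) = 10 − 4 = 6 completes the 10 down.
(2,5) = 5 − 1 = 4 completes the 5 down.
Nothing is forced directly, so branch on (2,3), whose candidates are 8 or 9. If (2,3) = 8: then (1,3) would have to be in {5,6,8,9} for the 21 across but in {7} for the 15 down — contradiction. So (2,3) = 9.
(1,3) = 15 − 9 = 6 completes the 15 down.
(2,2) = 22 − 20 = 2 completes the 22 across.
(1,2) = 21 − 13 = 8 completes the 21 across.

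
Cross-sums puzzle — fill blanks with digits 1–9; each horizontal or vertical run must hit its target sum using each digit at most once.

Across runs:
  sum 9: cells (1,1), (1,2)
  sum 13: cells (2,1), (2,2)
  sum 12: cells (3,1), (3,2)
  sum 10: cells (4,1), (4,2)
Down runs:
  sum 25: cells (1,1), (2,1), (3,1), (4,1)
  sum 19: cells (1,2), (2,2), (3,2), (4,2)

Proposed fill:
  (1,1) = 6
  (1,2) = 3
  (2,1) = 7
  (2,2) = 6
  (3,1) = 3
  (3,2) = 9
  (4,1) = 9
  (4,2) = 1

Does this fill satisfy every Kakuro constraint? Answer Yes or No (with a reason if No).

Yes

Across: 6+3=9; 7+6=13; 3+9=12; 9+1=10. Down: 6+7+3+9=25; 3+6+9+1=19. No digit repeats within any run.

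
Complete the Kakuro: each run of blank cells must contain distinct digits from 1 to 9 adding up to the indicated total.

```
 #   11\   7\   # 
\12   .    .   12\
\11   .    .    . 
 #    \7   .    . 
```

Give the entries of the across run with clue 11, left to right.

7 in 3 cells must be {1,2,4}.
The 12 across and the 7 down share only 4, so R1C2 = 4.
R1C1 = 12 − 4 = 8 completes the 12 across.
R2C1 = 11 − 8 = 3 completes the 11 down.
R2C3 = 7: the only remaining digit allowed by both the 11 across and the 12 down.
R3C3 = 12 − 7 = 5 completes the 12 down.
R2C2 = 11 − 10 = 1 completes the 11 across.
R3C2 = 7 − 5 = 2 completes the 7 across.

3, 1, 7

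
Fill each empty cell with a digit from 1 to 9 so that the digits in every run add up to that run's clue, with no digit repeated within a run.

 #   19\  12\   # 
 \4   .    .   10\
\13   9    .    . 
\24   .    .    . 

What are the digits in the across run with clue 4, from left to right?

3 1

4 in 2 cells must be {1,3}; 24 in 3 cells must be {7,8,9}.
Given what's placed, R1C1 must be 3 to fit the 4 across and 19 down.
R1C2 = 4 − 3 = 1 completes the 4 across.
Given what's placed, R2C2 must be 3 to fit the 13 across and 12 down.
R2C3 = 13 − 12 = 1 completes the 13 across.
R3C1 = 19 − 12 = 7 completes the 19 down.
R3C2 = 12 − 4 = 8 completes the 12 down.
R3C3 = 24 − 15 = 9 completes the 24 across.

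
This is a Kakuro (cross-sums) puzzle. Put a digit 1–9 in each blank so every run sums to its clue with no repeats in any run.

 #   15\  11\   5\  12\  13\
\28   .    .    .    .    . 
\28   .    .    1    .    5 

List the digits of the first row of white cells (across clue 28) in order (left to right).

R1C3 = 5 − 1 = 4 completes the 5 down.
R1C5 = 13 − 5 = 8 completes the 13 down.
No cell is forced outright now. R2C1 can only be 6 or 7 or 9 (the digits allowed by both its 28 across and its 15 down). If R2C1 = 7: then R1C1 would have to be in {1,2,3,5,6,7,9} for the 28 across but in {8} for the 15 down — contradiction. If R2C1 = 9: that forces R1C1 = 6, R2C4 = 7, after which R1C4 would have to be in {1,3,7,9} for the 28 across but in {5} for the 12 down — contradiction. So R2C1 = 6.
R1C1 = 15 − 6 = 9 completes the 15 down.
R1C4 = 5: the only remaining digit allowed by both the 28 across and the 12 down.
R2C4 = 12 − 5 = 7 completes the 12 down.
R1C2 = 28 − 26 = 2 completes the 28 across.
R2C2 = 28 − 19 = 9 completes the 28 across.

9, 2, 4, 5, 8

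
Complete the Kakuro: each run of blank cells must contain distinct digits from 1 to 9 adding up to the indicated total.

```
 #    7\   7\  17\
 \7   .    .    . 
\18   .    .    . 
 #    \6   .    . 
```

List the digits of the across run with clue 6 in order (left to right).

7 in 3 cells must be {1,2,4}.
Nothing is forced directly, so branch on R1C3, whose candidates are 1 or 2 or 4. If R1C3 = 1: then R3C3 would have to be in {1,2,4,5} for the 6 across but in {7,9} for the 17 down — contradiction. If R1C3 = 2: then R3C3 would have to be in {1,2,4,5} for the 6 across but in {6,7,8,9} for the 17 down — contradiction. So R1C3 = 4.
Given what's placed, R3C3 must be 5 to fit the 6 across and 17 down.
R2C3 = 17 − 9 = 8 completes the 17 down.
R3C2 = 6 − 5 = 1 completes the 6 across.

1 5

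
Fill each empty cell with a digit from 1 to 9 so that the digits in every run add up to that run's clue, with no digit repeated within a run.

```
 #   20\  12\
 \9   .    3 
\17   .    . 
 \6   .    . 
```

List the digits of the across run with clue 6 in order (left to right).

5 1

17 in 2 cells must be {8,9}.
R1C1 = 9 − 3 = 6 completes the 9 across.
R2C1 = 9: the only remaining digit allowed by both the 17 across and the 20 down.
R2C2 = 17 − 9 = 8 completes the 17 across.
R3C1 = 20 − 15 = 5 completes the 20 down.
R3C2 = 6 − 5 = 1 completes the 6 across.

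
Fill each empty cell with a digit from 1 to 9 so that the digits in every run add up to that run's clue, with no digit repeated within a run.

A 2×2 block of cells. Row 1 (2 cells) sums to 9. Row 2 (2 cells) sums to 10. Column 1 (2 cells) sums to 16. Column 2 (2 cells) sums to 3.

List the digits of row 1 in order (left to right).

7 2

16 in 2 cells must be {7,9}; 3 in 2 cells must be {1,2}.
The 9 across and the 16 down share only 7, so (1,1) = 7.
(1,2) = 9 − 7 = 2 completes the 9 across.
(2,1) = 16 − 7 = 9 completes the 16 down.
(2,2) = 10 − 9 = 1 completes the 10 across.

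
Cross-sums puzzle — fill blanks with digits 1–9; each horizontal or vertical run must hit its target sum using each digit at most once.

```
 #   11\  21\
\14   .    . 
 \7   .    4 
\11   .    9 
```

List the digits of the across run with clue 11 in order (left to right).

R1C2 = 21 − 13 = 8 completes the 21 down.
R2C1 = 7 − 4 = 3 completes the 7 across.
R3C1 = 11 − 9 = 2 completes the 11 across.
R1C1 = 14 − 8 = 6 completes the 14 across.

2, 9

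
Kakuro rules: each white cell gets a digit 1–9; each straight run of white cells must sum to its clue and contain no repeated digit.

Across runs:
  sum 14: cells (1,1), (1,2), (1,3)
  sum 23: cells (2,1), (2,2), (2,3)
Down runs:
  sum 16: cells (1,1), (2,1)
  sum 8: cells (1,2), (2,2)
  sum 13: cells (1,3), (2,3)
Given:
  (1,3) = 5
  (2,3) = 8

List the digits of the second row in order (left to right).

9 6 8

23 in 3 cells must be {6,8,9}; 16 in 2 cells must be {7,9}.
Given what's placed, (1,1) must be 7 to fit the 14 across and 16 down.
(1,2) = 14 − 12 = 2 completes the 14 across.
(2,1) = 16 − 7 = 9 completes the 16 down.
(2,2) = 23 − 17 = 6 completes the 23 across.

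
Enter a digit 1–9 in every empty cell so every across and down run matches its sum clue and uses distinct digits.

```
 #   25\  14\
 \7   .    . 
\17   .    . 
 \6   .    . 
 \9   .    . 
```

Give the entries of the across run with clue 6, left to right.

5 1

17 in 2 cells must be {8,9}.
Only 8 fits R2C2 under both its across sum 17 and down sum 14.
R2C1 = 17 − 8 = 9 completes the 17 across.
Nothing is forced directly, so branch on R3C2, whose candidates are 1 or 2. If R3C2 = 2: that forces R3C1 = 4, R1C1 = 5, after which R1C2 would have to be in {2} for the 7 across but in {1,3} for the 14 down — contradiction. So R3C2 = 1.
R3C1 = 6 − 1 = 5 completes the 6 across.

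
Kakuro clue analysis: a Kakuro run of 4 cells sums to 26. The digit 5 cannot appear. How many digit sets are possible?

4 distinct digits from 1–9 sum between 10 and 30.
Dropping sets that contain 5.
Enumerating: {2,7,8,9}, {3,6,8,9}, {4,6,7,9}.

3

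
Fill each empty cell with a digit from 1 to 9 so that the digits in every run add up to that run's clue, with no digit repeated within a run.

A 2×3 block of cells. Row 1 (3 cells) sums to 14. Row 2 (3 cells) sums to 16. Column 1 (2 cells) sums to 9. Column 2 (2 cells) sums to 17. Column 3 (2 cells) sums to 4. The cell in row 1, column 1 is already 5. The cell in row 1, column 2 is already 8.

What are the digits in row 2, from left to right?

17 in 2 cells must be {8,9}; 4 in 2 cells must be {1,3}.
(1,3) = 14 − 13 = 1 completes the 14 across.
(2,1) = 9 − 5 = 4 completes the 9 down.
(2,2) = 17 − 8 = 9 completes the 17 down.
(2,3) = 16 − 13 = 3 completes the 16 across.

4 9 3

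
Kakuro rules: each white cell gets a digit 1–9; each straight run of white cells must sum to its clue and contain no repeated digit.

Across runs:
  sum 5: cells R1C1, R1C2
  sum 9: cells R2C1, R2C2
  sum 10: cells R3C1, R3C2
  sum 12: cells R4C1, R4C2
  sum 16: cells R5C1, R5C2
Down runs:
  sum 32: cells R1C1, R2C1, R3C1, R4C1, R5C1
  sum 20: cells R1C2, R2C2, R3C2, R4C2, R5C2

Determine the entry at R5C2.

7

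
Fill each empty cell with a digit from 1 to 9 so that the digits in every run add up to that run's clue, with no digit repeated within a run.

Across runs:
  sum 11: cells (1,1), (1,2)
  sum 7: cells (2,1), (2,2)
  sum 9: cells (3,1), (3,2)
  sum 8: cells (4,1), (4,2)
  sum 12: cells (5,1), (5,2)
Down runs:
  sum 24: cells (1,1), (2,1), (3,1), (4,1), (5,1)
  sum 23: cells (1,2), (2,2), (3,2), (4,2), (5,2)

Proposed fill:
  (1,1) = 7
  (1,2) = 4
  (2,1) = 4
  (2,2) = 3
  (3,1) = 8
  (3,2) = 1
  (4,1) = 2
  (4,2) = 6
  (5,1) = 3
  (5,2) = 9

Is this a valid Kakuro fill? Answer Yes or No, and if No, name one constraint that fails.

Across: 7+4=11; 4+3=7; 8+1=9; 2+6=8; 3+9=12. Down: 7+4+8+2+3=24; 4+3+1+6+9=23. No digit repeats within any run.

Yes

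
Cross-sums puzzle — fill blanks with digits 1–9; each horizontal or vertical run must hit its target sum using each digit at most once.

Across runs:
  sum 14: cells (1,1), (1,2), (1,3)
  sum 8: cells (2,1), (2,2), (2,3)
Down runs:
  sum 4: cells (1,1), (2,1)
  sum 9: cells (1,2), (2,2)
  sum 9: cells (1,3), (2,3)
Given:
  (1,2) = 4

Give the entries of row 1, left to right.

3, 4, 7

4 in 2 cells must be {1,3}.
(2,2) = 9 − 4 = 5 completes the 9 down.
Given what's placed, (2,1) must be 1 to fit the 8 across and 4 down.
(2,3) = 8 − 6 = 2 completes the 8 across.
(1,1) = 4 − 1 = 3 completes the 4 down.
(1,3) = 14 − 7 = 7 completes the 14 across.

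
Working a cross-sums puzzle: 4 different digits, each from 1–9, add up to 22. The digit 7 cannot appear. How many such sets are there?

4 distinct digits from 1–9 sum between 10 and 30.
Dropping sets that contain 7.
Enumerating: {1,4,8,9}, {2,3,8,9}, {2,5,6,9}, {3,4,6,9}, {3,5,6,8}.

5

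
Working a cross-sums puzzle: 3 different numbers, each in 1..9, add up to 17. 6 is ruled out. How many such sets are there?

4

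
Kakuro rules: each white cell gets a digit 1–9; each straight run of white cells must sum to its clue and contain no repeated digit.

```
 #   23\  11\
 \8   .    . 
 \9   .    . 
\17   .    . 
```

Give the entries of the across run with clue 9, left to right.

17 in 2 cells must be {8,9}; 23 in 3 cells must be {6,8,9}.
The 8 across and the 23 down share only 6, so R1C1 = 6.
R1C2 = 8 − 6 = 2 completes the 8 across.
Given what's placed, R2C1 must be 8 to fit the 9 across and 23 down.
R2C2 = 9 − 8 = 1 completes the 9 across.
R3C1 = 23 − 14 = 9 completes the 23 down.
R3C2 = 17 − 9 = 8 completes the 17 across.

8, 1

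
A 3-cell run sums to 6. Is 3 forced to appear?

The only way to make 6 from 3 distinct digits is {1,2,3}, which contains 3.

Yes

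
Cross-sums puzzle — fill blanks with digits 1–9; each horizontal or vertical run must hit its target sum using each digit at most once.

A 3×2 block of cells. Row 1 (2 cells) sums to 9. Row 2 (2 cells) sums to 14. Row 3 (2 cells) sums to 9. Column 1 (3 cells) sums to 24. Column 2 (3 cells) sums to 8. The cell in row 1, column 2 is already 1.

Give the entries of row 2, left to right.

9, 5

24 in 3 cells must be {7,8,9}.
(1,1) = 9 − 1 = 8 completes the 9 across.
(2,1) = 9: the only remaining digit allowed by both the 14 across and the 24 down.
(2,2) = 14 − 9 = 5 completes the 14 across.
(3,1) = 24 − 17 = 7 completes the 24 down.
(3,2) = 9 − 7 = 2 completes the 9 across.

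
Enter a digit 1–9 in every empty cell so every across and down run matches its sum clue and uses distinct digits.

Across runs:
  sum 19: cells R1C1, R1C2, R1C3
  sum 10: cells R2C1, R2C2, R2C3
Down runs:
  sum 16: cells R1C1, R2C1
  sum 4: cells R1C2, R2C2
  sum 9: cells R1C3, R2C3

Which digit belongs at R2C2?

16 in 2 cells must be {7,9}; 4 in 2 cells must be {1,3}.
The 19 across and the 4 down share only 3, so R1C2 = 3.
Given what's placed, R1C3 must be 7 to fit the 19 across and 9 down.
R2C1 = 7: only digit in both the 10-across and 16-down candidate sets.
R2C2 = 4 − 3 = 1 completes the 4 down.
R2C3 = 10 − 8 = 2 completes the 10 across.
R1C1 = 19 − 10 = 9 completes the 19 across.

1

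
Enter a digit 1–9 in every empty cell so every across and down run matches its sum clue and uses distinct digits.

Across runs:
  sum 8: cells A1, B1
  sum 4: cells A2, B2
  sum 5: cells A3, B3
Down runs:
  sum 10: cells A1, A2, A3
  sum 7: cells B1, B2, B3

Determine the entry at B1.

4 in 2 cells must be {1,3}; 7 in 3 cells must be {1,2,4}.
The 4 across and the 7 down share only 1, so B2 = 1.
Given what's placed, B1 must be 2 to fit the 8 across and 7 down.
A2 = 4 − 1 = 3 completes the 4 across.
B3 = 7 − 3 = 4 completes the 7 down.
A1 = 8 − 2 = 6 completes the 8 across.
A3 = 5 − 4 = 1 completes the 5 across.

2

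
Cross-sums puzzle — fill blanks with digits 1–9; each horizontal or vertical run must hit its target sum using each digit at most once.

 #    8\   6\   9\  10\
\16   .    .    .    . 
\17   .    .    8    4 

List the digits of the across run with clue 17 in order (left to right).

R1C3 = 9 − 8 = 1 completes the 9 down.
R1C4 = 10 − 4 = 6 completes the 10 down.
R2C2 = 2: the only remaining digit allowed by both the 17 across and the 6 down.
R1C2 = 6 − 2 = 4 completes the 6 down.
R2C1 = 17 − 14 = 3 completes the 17 across.
R1C1 = 16 − 11 = 5 completes the 16 across.

3 2 8 4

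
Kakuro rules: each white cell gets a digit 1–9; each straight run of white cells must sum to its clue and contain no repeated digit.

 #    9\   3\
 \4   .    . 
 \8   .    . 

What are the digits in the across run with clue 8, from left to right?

4 in 2 cells must be {1,3}; 3 in 2 cells must be {1,2}.
The 4 across and the 3 down share only 1, so R1C2 = 1.
R2C2 = 3 − 1 = 2 completes the 3 down.
R1C1 = 4 − 1 = 3 completes the 4 across.
R2C1 = 8 − 2 = 6 completes the 8 across.

6 2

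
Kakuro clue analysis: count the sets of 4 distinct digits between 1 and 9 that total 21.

11

4 distinct digits from 1–9 sum between 10 and 30.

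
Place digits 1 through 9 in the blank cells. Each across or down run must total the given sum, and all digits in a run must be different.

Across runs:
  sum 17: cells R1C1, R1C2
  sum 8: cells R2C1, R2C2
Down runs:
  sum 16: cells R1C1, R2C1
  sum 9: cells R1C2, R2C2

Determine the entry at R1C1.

17 in 2 cells must be {8,9}; 16 in 2 cells must be {7,9}.
The 17 across and the 16 down share only 9, so R1C1 = 9.
R1C2 = 17 − 9 = 8 completes the 17 across.
R2C1 = 16 − 9 = 7 completes the 16 down.
R2C2 = 8 − 7 = 1 completes the 8 across.

9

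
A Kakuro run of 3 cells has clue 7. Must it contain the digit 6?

The only way to make 7 from 3 distinct digits is {1,2,4}, which does not contain 6.

No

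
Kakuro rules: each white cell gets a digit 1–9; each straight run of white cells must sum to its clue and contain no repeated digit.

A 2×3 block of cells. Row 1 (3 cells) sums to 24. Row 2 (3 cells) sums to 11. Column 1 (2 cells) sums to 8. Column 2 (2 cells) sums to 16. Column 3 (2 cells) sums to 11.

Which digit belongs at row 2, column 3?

3

24 in 3 cells must be {7,8,9}; 16 in 2 cells must be {7,9}.
The 24 across and the 8 down share only 7, so (1,1) = 7.
Given what's placed, (1,2) must be 9 to fit the 24 across and 16 down.
(1,3) = 24 − 16 = 8 completes the 24 across.
(2,1) = 8 − 7 = 1 completes the 8 down.
(2,2) = 16 − 9 = 7 completes the 16 down.
(2,3) = 11 − 8 = 3 completes the 11 across.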